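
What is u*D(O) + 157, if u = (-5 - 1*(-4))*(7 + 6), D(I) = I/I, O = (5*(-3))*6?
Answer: 144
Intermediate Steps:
O = -90 (O = -15*6 = -90)
D(I) = 1
u = -13 (u = (-5 + 4)*13 = -1*13 = -13)
u*D(O) + 157 = -13*1 + 157 = -13 + 157 = 144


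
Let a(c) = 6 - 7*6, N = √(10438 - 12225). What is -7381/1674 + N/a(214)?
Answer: -7381/1674 - I*√1787/36 ≈ -4.4092 - 1.1742*I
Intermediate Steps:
N = I*√1787 (N = √(-1787) = I*√1787 ≈ 42.273*I)
a(c) = -36 (a(c) = 6 - 42 = -36)
-7381/1674 + N/a(214) = -7381/1674 + (I*√1787)/(-36) = -7381*1/1674 + (I*√1787)*(-1/36) = -7381/1674 - I*√1787/36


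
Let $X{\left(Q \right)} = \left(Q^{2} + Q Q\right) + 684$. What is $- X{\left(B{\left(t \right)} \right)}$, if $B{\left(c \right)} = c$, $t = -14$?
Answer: $-1076$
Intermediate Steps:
$X{\left(Q \right)} = 684 + 2 Q^{2}$ ($X{\left(Q \right)} = \left(Q^{2} + Q^{2}\right) + 684 = 2 Q^{2} + 684 = 684 + 2 Q^{2}$)
$- X{\left(B{\left(t \right)} \right)} = - (684 + 2 \left(-14\right)^{2}) = - (684 + 2 \cdot 196) = - (684 + 392) = \left(-1\right) 1076 = -1076$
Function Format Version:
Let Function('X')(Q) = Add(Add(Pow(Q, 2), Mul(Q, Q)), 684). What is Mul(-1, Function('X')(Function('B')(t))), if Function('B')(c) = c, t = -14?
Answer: -1076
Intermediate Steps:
Function('X')(Q) = Add(684, Mul(2, Pow(Q, 2))) (Function('X')(Q) = Add(Add(Pow(Q, 2), Pow(Q, 2)), 684) = Add(Mul(2, Pow(Q, 2)), 684) = Add(684, Mul(2, Pow(Q, 2))))
Mul(-1, Function('X')(Function('B')(t))) = Mul(-1, Add(684, Mul(2, Pow(-14, 2)))) = Mul(-1, Add(684, Mul(2, 196))) = Mul(-1, Add(684, 392)) = Mul(-1, 1076) = -1076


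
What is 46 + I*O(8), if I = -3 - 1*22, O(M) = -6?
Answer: 196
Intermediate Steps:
I = -25 (I = -3 - 22 = -25)
46 + I*O(8) = 46 - 25*(-6) = 46 + 150 = 196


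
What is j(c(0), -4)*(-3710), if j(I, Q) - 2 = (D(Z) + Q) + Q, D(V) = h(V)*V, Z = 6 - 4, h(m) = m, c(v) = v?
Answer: 7420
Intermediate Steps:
Z = 2
D(V) = V² (D(V) = V*V = V²)
j(I, Q) = 6 + 2*Q (j(I, Q) = 2 + ((2² + Q) + Q) = 2 + ((4 + Q) + Q) = 2 + (4 + 2*Q) = 6 + 2*Q)
j(c(0), -4)*(-3710) = (6 + 2*(-4))*(-3710) = (6 - 8)*(-3710) = -2*(-3710) = 7420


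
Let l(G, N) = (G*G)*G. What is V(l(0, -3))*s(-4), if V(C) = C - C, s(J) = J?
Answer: 0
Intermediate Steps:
l(G, N) = G**3 (l(G, N) = G**2*G = G**3)
V(C) = 0
V(l(0, -3))*s(-4) = 0*(-4) = 0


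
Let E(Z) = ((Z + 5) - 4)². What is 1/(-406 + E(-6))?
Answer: -1/381 ≈ -0.0026247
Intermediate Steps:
E(Z) = (1 + Z)² (E(Z) = ((5 + Z) - 4)² = (1 + Z)²)
1/(-406 + E(-6)) = 1/(-406 + (1 - 6)²) = 1/(-406 + (-5)²) = 1/(-406 + 25) = 1/(-381) = -1/381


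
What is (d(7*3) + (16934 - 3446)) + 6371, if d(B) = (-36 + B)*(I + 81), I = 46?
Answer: 17954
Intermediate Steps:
d(B) = -4572 + 127*B (d(B) = (-36 + B)*(46 + 81) = (-36 + B)*127 = -4572 + 127*B)
(d(7*3) + (16934 - 3446)) + 6371 = ((-4572 + 127*(7*3)) + (16934 - 3446)) + 6371 = ((-4572 + 127*21) + 13488) + 6371 = ((-4572 + 2667) + 13488) + 6371 = (-1905 + 13488) + 6371 = 11583 + 6371 = 17954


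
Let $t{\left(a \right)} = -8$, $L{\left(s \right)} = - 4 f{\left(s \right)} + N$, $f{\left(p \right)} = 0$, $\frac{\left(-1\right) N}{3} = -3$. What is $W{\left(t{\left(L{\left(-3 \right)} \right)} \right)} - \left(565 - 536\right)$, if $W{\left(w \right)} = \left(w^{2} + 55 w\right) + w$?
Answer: $-413$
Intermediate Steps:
$N = 9$ ($N = \left(-3\right) \left(-3\right) = 9$)
$L{\left(s \right)} = 9$ ($L{\left(s \right)} = \left(-4\right) 0 + 9 = 0 + 9 = 9$)
$W{\left(w \right)} = w^{2} + 56 w$
$W{\left(t{\left(L{\left(-3 \right)} \right)} \right)} - \left(565 - 536\right) = - 8 \left(56 - 8\right) - \left(565 - 536\right) = \left(-8\right) 48 - \left(565 - 536\right) = -384 - 29 = -413$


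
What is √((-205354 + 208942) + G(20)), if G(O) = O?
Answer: 2*√902 ≈ 60.067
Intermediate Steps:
√((-205354 + 208942) + G(20)) = √((-205354 + 208942) + 20) = √(3588 + 20) = √3608 = 2*√902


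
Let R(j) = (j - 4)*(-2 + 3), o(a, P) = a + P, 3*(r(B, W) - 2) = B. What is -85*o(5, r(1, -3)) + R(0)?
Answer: -1882/3 ≈ -627.33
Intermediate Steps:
r(B, W) = 2 + B/3
o(a, P) = P + a
R(j) = -4 + j (R(j) = (-4 + j)*1 = -4 + j)
-85*o(5, r(1, -3)) + R(0) = -85*((2 + (⅓)*1) + 5) + (-4 + 0) = -85*((2 + ⅓) + 5) - 4 = -85*(7/3 + 5) - 4 = -85*22/3 - 4 = -1870/3 - 4 = -1882/3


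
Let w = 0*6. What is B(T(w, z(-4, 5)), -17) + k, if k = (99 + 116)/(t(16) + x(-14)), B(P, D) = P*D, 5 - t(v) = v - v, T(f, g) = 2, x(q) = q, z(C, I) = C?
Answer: -521/9 ≈ -57.889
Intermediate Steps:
w = 0
t(v) = 5 (t(v) = 5 - (v - v) = 5 - 1*0 = 5 + 0 = 5)
B(P, D) = D*P
k = -215/9 (k = (99 + 116)/(5 - 14) = 215/(-9) = 215*(-1/9) = -215/9 ≈ -23.889)
B(T(w, z(-4, 5)), -17) + k = -17*2 - 215/9 = -34 - 215/9 = -521/9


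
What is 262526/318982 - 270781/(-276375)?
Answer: 79464944096/44079325125 ≈ 1.8028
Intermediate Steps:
262526/318982 - 270781/(-276375) = 262526*(1/318982) - 270781*(-1/276375) = 131263/159491 + 270781/276375 = 79464944096/44079325125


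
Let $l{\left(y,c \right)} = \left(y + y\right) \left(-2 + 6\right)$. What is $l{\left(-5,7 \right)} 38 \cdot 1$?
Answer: $-1520$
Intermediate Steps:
$l{\left(y,c \right)} = 8 y$ ($l{\left(y,c \right)} = 2 y 4 = 8 y$)
$l{\left(-5,7 \right)} 38 \cdot 1 = 8 \left(-5\right) 38 \cdot 1 = \left(-40\right) 38 \cdot 1 = \left(-1520\right) 1 = -1520$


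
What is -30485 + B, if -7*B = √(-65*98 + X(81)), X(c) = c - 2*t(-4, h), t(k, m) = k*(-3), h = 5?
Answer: -30485 - I*√6313/7 ≈ -30485.0 - 11.351*I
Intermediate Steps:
t(k, m) = -3*k
X(c) = -24 + c (X(c) = c - (-6)*(-4) = c - 2*12 = c - 24 = -24 + c)
B = -I*√6313/7 (B = -√(-65*98 + (-24 + 81))/7 = -√(-6370 + 57)/7 = -I*√6313/7 ≈ -11.351*I)
-30485 + B = -30485 - I*√6313/7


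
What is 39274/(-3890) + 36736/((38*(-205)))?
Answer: -109475/7391 ≈ -14.812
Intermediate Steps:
39274/(-3890) + 36736/((38*(-205))) = 39274*(-1/3890) + 36736/(-7790) = -19637/1945 + 36736*(-1/7790) = -19637/1945 - 448/95 = -109475/7391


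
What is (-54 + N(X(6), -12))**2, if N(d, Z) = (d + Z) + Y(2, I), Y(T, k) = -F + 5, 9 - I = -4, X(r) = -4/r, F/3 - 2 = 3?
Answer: 52900/9 ≈ 5877.8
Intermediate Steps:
F = 15 (F = 6 + 3*3 = 6 + 9 = 15)
I = 13 (I = 9 - 1*(-4) = 9 + 4 = 13)
Y(T, k) = -10 (Y(T, k) = -1*15 + 5 = -15 + 5 = -10)
N(d, Z) = -10 + Z + d (N(d, Z) = (d + Z) - 10 = (Z + d) - 10 = -10 + Z + d)
(-54 + N(X(6), -12))**2 = (-54 + (-10 - 12 - 4/6))**2 = (-54 + (-10 - 12 - 4*1/6))**2 = (-54 + (-10 - 12 - 2/3))**2 = (-54 - 68/3)**2 = (-230/3)**2 = 52900/9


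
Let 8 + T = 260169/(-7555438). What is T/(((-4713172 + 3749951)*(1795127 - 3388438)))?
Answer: -60703673/11595410897541957178 ≈ -5.2351e-12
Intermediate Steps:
T = -60703673/7555438 (T = -8 + 260169/(-7555438) = -8 + 260169*(-1/7555438) = -8 - 260169/7555438 = -60703673/7555438 ≈ -8.0344)
T/(((-4713172 + 3749951)*(1795127 - 3388438))) = -60703673*1/((-4713172 + 3749951)*(1795127 - 3388438))/7555438 = -60703673/(7555438*((-963221*(-1593311)))) = -60703673/7555438/1534710614731 = -60703673/7555438*1/1534710614731 = -60703673/11595410897541957178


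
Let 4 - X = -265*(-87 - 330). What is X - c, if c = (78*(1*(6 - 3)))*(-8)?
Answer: -108629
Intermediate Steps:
X = -110501 (X = 4 - (-265)*(-87 - 330) = 4 - (-265)*(-417) = 4 - 1*110505 = 4 - 110505 = -110501)
c = -1872 (c = (78*(1*3))*(-8) = (78*3)*(-8) = 234*(-8) = -1872)
X - c = -110501 - 1*(-1872) = -110501 + 1872 = -108629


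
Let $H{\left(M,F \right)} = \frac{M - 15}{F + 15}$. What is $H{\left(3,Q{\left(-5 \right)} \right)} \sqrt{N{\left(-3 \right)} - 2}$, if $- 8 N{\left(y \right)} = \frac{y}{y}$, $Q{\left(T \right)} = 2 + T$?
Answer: $- \frac{i \sqrt{34}}{4} \approx - 1.4577 i$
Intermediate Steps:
$H{\left(M,F \right)} = \frac{-15 + M}{15 + F}$
$N{\left(y \right)} = - \frac{1}{8}$ ($N{\left(y \right)} = - \frac{y \frac{1}{y}}{8} = \left(- \frac{1}{8}\right) 1 = - \frac{1}{8}$)
$H{\left(3,Q{\left(-5 \right)} \right)} \sqrt{N{\left(-3 \right)} - 2} = \frac{-15 + 3}{15 + \left(2 - 5\right)} \sqrt{- \frac{1}{8} - 2} = \frac{1}{15 - 3} \left(-12\right) \sqrt{- \frac{17}{8}} = \frac{1}{12} \left(-12\right) \frac{i \sqrt{34}}{4} = - \frac{i \sqrt{34}}{4}$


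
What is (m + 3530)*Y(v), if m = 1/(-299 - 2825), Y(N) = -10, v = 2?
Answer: -55138595/1562 ≈ -35300.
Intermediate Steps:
m = -1/3124 (m = 1/(-3124) = -1/3124 ≈ -0.00032010)
(m + 3530)*Y(v) = (-1/3124 + 3530)*(-10) = (11027719/3124)*(-10) = -55138595/1562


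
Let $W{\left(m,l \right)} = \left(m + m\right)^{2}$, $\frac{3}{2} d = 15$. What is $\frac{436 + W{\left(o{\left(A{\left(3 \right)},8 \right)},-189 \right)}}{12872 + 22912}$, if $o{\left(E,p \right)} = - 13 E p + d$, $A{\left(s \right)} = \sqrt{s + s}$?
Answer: $\frac{65105}{8946} - \frac{1040 \sqrt{6}}{4473} \approx 6.708$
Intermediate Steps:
$d = 10$ ($d = \frac{2}{3} \cdot 15 = 10$)
$A{\left(s \right)} = \sqrt{2} \sqrt{s}$ ($A{\left(s \right)} = \sqrt{2 s} = \sqrt{2} \sqrt{s}$)
$o{\left(E,p \right)} = 10 - 13 E p$ ($o{\left(E,p \right)} = - 13 E p + 10 = 10 - 13 E p$)
$W{\left(m,l \right)} = 4 m^{2}$ ($W{\left(m,l \right)} = \left(2 m\right)^{2} = 4 m^{2}$)
$\frac{436 + W{\left(o{\left(A{\left(3 \right)},8 \right)},-189 \right)}}{12872 + 22912} = \frac{436 + 4 \left(10 - 13 \sqrt{2} \sqrt{3} \cdot 8\right)^{2}}{12872 + 22912} = \frac{436 + 4 \left(10 - 13 \sqrt{6} \cdot 8\right)^{2}}{35784} = \left(436 + 4 \left(10 - 104 \sqrt{6}\right)^{2}\right) \frac{1}{35784} = \frac{109}{8946} + \frac{\left(10 - 104 \sqrt{6}\right)^{2}}{8946}$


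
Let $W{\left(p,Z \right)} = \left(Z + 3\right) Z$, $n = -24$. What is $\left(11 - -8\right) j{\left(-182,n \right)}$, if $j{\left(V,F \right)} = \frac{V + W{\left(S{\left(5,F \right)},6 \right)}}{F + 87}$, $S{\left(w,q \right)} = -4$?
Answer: $- \frac{2432}{63} \approx -38.603$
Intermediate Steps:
$W{\left(p,Z \right)} = Z \left(3 + Z\right)$ ($W{\left(p,Z \right)} = \left(3 + Z\right) Z = Z \left(3 + Z\right)$)
$j{\left(V,F \right)} = \frac{54 + V}{87 + F}$ ($j{\left(V,F \right)} = \frac{V + 6 \left(3 + 6\right)}{F + 87} = \frac{V + 6 \cdot 9}{87 + F} = \frac{V + 54}{87 + F} = \frac{54 + V}{87 + F}$)
$\left(11 - -8\right) j{\left(-182,n \right)} = \left(11 - -8\right) \frac{54 - 182}{87 - 24} = \left(11 + 8\right) \frac{1}{63} \left(-128\right) = 19 \cdot \frac{1}{63} \left(-128\right) = 19 \left(- \frac{128}{63}\right) = - \frac{2432}{63}$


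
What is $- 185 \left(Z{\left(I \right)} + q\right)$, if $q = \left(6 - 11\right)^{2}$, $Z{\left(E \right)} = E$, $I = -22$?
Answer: $-555$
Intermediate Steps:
$q = 25$ ($q = \left(-5\right)^{2} = 25$)
$- 185 \left(Z{\left(I \right)} + q\right) = - 185 \left(-22 + 25\right) = \left(-185\right) 3 = -555$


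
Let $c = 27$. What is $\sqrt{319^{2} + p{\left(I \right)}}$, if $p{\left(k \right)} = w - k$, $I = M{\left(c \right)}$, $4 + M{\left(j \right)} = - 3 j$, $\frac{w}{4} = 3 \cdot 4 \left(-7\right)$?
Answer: $\sqrt{101510} \approx 318.61$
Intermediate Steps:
$w = -336$ ($w = 4 \cdot 3 \cdot 4 \left(-7\right) = 4 \cdot 12 \left(-7\right) = 4 \left(-84\right) = -336$)
$M{\left(j \right)} = -4 - 3 j$
$I = -85$ ($I = -4 - 81 = -85$)
$p{\left(k \right)} = -336 - k$
$\sqrt{319^{2} + p{\left(I \right)}} = \sqrt{319^{2} - 251} = \sqrt{101761 + \left(-336 + 85\right)} = \sqrt{101761 - 251} = \sqrt{101510}$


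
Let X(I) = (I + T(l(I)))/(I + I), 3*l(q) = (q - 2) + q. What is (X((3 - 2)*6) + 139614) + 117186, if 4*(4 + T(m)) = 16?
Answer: 513601/2 ≈ 2.5680e+5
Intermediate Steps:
l(q) = -⅔ + 2*q/3 (l(q) = ((q - 2) + q)/3 = ((-2 + q) + q)/3 = (-2 + 2*q)/3 = -⅔ + 2*q/3)
T(m) = 0 (T(m) = -4 + (¼)*16 = -4 + 4 = 0)
X(I) = ½ (X(I) = (I + 0)/(I + I) = I/((2*I)) = I*(1/(2*I)) = ½)
(X((3 - 2)*6) + 139614) + 117186 = (½ + 139614) + 117186 = 279229/2 + 117186 = 513601/2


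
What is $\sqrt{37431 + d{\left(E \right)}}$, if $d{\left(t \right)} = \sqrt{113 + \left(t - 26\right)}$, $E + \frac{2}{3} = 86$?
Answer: $\frac{\sqrt{336879 + 3 \sqrt{1551}}}{3} \approx 193.5$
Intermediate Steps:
$E = \frac{256}{3}$ ($E = - \frac{2}{3} + 86 = \frac{256}{3} \approx 85.333$)
$d{\left(t \right)} = \sqrt{87 + t}$ ($d{\left(t \right)} = \sqrt{113 + \left(t - 26\right)} = \sqrt{113 + \left(-26 + t\right)} = \sqrt{87 + t}$)
$\sqrt{37431 + d{\left(E \right)}} = \sqrt{37431 + \sqrt{87 + \frac{256}{3}}} = \sqrt{37431 + \sqrt{\frac{517}{3}}} = \sqrt{37431 + \frac{\sqrt{1551}}{3}}$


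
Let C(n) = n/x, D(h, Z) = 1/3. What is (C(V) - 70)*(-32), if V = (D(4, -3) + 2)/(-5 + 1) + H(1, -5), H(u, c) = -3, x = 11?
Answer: 74264/33 ≈ 2250.4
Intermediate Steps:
D(h, Z) = ⅓
V = -43/12 (V = (⅓ + 2)/(-5 + 1) - 3 = (7/3)/(-4) - 3 = (7/3)*(-¼) - 3 = -7/12 - 3 = -43/12 ≈ -3.5833)
C(n) = n/11
(C(V) - 70)*(-32) = ((1/11)*(-43/12) - 70)*(-32) = (-43/132 - 70)*(-32) = -9283/132*(-32) = 74264/33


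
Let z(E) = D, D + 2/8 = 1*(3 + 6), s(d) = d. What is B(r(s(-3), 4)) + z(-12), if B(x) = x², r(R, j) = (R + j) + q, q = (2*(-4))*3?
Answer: 2151/4 ≈ 537.75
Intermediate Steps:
q = -24 (q = -8*3 = -24)
r(R, j) = -24 + R + j (r(R, j) = (R + j) - 24 = -24 + R + j)
D = 35/4 (D = -¼ + 1*(3 + 6) = -¼ + 1*9 = -¼ + 9 = 35/4 ≈ 8.7500)
z(E) = 35/4
B(r(s(-3), 4)) + z(-12) = (-24 - 3 + 4)² + 35/4 = (-23)² + 35/4 = 529 + 35/4 = 2151/4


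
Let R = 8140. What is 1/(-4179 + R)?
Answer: 1/3961 ≈ 0.00025246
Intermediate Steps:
1/(-4179 + R) = 1/(-4179 + 8140) = 1/3961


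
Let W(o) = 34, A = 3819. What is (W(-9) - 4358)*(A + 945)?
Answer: -20599536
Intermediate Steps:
(W(-9) - 4358)*(A + 945) = (34 - 4358)*(3819 + 945) = -4324*4764 = -20599536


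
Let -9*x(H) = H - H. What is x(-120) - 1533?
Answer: -1533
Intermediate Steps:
x(H) = 0 (x(H) = -(H - H)/9 = -1/9*0 = 0)
x(-120) - 1533 = 0 - 1533 = -1533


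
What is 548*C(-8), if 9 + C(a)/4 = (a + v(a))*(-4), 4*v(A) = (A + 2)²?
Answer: -28496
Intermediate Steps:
v(A) = (2 + A)²/4 (v(A) = (A + 2)²/4 = (2 + A)²/4)
C(a) = -36 - 16*a - 4*(2 + a)² (C(a) = -36 + 4*((a + (2 + a)²/4)*(-4)) = -36 + 4*(-(2 + a)² - 4*a) = -36 + (-16*a - 4*(2 + a)²) = -36 - 16*a - 4*(2 + a)²)
548*C(-8) = 548*(-52 - 32*(-8) - 4*(-8)²) = 548*(-52 + 256 - 4*64) = 548*(-52 + 256 - 256) = 548*(-52) = -28496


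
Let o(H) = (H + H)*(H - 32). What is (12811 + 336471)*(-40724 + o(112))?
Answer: -7965026728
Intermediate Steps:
o(H) = 2*H*(-32 + H) (o(H) = (2*H)*(-32 + H) = 2*H*(-32 + H))
(12811 + 336471)*(-40724 + o(112)) = (12811 + 336471)*(-40724 + 2*112*(-32 + 112)) = 349282*(-40724 + 2*112*80) = 349282*(-40724 + 17920) = 349282*(-22804) = -7965026728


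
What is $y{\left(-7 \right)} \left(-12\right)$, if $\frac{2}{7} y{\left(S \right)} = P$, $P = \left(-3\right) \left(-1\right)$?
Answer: $-126$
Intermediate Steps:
$P = 3$
$y{\left(S \right)} = \frac{21}{2}$ ($y{\left(S \right)} = \frac{7}{2} \cdot 3 = \frac{21}{2}$)
$y{\left(-7 \right)} \left(-12\right) = \frac{21}{2} \left(-12\right) = -126$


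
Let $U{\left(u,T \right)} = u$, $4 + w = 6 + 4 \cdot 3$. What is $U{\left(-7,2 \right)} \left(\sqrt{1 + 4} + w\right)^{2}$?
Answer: $-1407 - 196 \sqrt{5} \approx -1845.3$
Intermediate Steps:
$w = 14$ ($w = -4 + \left(6 + 4 \cdot 3\right) = -4 + \left(6 + 12\right) = -4 + 18 = 14$)
$U{\left(-7,2 \right)} \left(\sqrt{1 + 4} + w\right)^{2} = - 7 \left(\sqrt{1 + 4} + 14\right)^{2} = - 7 \left(\sqrt{5} + 14\right)^{2} = - 7 \left(14 + \sqrt{5}\right)^{2}$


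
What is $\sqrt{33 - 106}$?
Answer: $i \sqrt{73} \approx 8.544 i$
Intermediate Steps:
$\sqrt{33 - 106} = \sqrt{-73} = i \sqrt{73}$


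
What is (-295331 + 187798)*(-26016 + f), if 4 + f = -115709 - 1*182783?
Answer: 34895748896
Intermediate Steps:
f = -298496 (f = -4 + (-115709 - 1*182783) = -4 + (-115709 - 182783) = -4 - 298492 = -298496)
(-295331 + 187798)*(-26016 + f) = (-295331 + 187798)*(-26016 - 298496) = -107533*(-324512) = 34895748896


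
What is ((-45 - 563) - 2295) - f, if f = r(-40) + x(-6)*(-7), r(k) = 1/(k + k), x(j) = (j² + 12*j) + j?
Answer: -255759/80 ≈ -3197.0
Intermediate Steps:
x(j) = j² + 13*j
r(k) = 1/(2*k)
f = 23519/80 (f = (½)/(-40) - 6*(13 - 6)*(-7) = (½)*(-1/40) - 6*7*(-7) = -1/80 - 42*(-7) = -1/80 + 294 = 23519/80 ≈ 293.99)
((-45 - 563) - 2295) - f = ((-45 - 563) - 2295) - 1*23519/80 = (-608 - 2295) - 23519/80 = -2903 - 23519/80 = -255759/80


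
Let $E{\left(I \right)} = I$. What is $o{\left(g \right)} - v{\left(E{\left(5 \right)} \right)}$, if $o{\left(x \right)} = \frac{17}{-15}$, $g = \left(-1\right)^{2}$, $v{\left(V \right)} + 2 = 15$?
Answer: $- \frac{212}{15} \approx -14.133$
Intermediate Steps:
$v{\left(V \right)} = 13$ ($v{\left(V \right)} = -2 + 15 = 13$)
$g = 1$
$o{\left(x \right)} = - \frac{17}{15}$ ($o{\left(x \right)} = 17 \left(- \frac{1}{15}\right) = - \frac{17}{15}$)
$o{\left(g \right)} - v{\left(E{\left(5 \right)} \right)} = - \frac{17}{15} - 13 = - \frac{212}{15}$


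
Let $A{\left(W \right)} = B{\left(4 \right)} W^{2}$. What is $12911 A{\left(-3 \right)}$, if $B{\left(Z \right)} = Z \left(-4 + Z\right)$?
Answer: $0$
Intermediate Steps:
$A{\left(W \right)} = 0$ ($A{\left(W \right)} = 4 \left(-4 + 4\right) W^{2} = 4 \cdot 0 W^{2} = 0 W^{2} = 0$)
$12911 A{\left(-3 \right)} = 12911 \cdot 0 = 0$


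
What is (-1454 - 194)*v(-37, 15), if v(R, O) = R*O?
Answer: 914640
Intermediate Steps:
v(R, O) = O*R
(-1454 - 194)*v(-37, 15) = (-1454 - 194)*(15*(-37)) = -1648*(-555) = 914640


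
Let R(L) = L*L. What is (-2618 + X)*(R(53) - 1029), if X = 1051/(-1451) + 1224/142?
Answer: -478634144860/103021 ≈ -4.6460e+6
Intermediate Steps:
R(L) = L²
X = 813391/103021 (X = 1051*(-1/1451) + 1224*(1/142) = -1051/1451 + 612/71 = 813391/103021 ≈ 7.8954)
(-2618 + X)*(R(53) - 1029) = (-2618 + 813391/103021)*(53² - 1029) = -268895587*(2809 - 1029)/103021 = -268895587/103021*1780 = -478634144860/103021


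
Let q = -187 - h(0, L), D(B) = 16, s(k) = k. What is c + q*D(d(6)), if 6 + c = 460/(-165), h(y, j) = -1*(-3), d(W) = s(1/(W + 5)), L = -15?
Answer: -100610/33 ≈ -3048.8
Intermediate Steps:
d(W) = 1/(5 + W) (d(W) = 1/(W + 5) = 1/(5 + W))
h(y, j) = 3
c = -290/33 (c = -6 + 460/(-165) = -6 + 460*(-1/165) = -6 - 92/33 = -290/33 ≈ -8.7879)
q = -190 (q = -187 - 1*3 = -187 - 3 = -190)
c + q*D(d(6)) = -290/33 - 190*16 = -290/33 - 3040 = -100610/33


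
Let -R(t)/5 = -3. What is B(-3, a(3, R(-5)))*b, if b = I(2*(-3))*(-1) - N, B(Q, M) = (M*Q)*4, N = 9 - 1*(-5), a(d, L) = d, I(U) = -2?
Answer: 432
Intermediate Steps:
R(t) = 15 (R(t) = -5*(-3) = 15)
N = 14 (N = 9 + 5 = 14)
B(Q, M) = 4*M*Q
b = -12 (b = -2*(-1) - 1*14 = 2 - 14 = -12)
B(-3, a(3, R(-5)))*b = (4*3*(-3))*(-12) = -36*(-12) = 432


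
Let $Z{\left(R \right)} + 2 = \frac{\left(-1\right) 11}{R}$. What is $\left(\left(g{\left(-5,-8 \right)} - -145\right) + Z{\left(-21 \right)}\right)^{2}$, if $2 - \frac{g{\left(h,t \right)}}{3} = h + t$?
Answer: $\frac{15673681}{441} \approx 35541.0$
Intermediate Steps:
$g{\left(h,t \right)} = 6 - 3 h - 3 t$ ($g{\left(h,t \right)} = 6 - 3 \left(h + t\right) = 6 - \left(3 h + 3 t\right) = 6 - 3 h - 3 t$)
$Z{\left(R \right)} = -2 - \frac{11}{R}$ ($Z{\left(R \right)} = -2 + \frac{\left(-1\right) 11}{R} = -2 - \frac{11}{R}$)
$\left(\left(g{\left(-5,-8 \right)} - -145\right) + Z{\left(-21 \right)}\right)^{2} = \left(\left(\left(6 - -15 - -24\right) - -145\right) - \left(2 + \frac{11}{-21}\right)\right)^{2} = \left(\left(\left(6 + 15 + 24\right) + 145\right) - \frac{31}{21}\right)^{2} = \left(\left(45 + 145\right) + \left(-2 + \frac{11}{21}\right)\right)^{2} = \left(190 - \frac{31}{21}\right)^{2} = \left(\frac{3959}{21}\right)^{2} = \frac{15673681}{441}$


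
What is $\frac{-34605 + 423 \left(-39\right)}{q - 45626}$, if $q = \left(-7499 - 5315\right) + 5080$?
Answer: $\frac{25551}{26680} \approx 0.95768$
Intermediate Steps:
$q = -7734$ ($q = -12814 + 5080 = -7734$)
$\frac{-34605 + 423 \left(-39\right)}{q - 45626} = \frac{-34605 + 423 \left(-39\right)}{-7734 - 45626} = \frac{-34605 - 16497}{-53360} = \left(-51102\right) \left(- \frac{1}{53360}\right) = \frac{25551}{26680}$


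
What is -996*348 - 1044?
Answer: -347652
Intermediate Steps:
-996*348 - 1044 = -346608 - 1044 = -347652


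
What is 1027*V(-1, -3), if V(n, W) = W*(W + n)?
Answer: 12324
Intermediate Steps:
1027*V(-1, -3) = 1027*(-3*(-3 - 1)) = 1027*(-3*(-4)) = 1027*12 = 12324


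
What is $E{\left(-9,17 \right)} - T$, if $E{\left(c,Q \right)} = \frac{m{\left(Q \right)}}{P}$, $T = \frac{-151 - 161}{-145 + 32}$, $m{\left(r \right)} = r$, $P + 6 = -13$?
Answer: $- \frac{7849}{2147} \approx -3.6558$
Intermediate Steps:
$P = -19$ ($P = -6 - 13 = -19$)
$T = \frac{312}{113}$ ($T = - \frac{312}{-113} = \left(-312\right) \left(- \frac{1}{113}\right) = \frac{312}{113} \approx 2.7611$)
$E{\left(c,Q \right)} = - \frac{Q}{19}$ ($E{\left(c,Q \right)} = \frac{Q}{-19} = Q \left(- \frac{1}{19}\right) = - \frac{Q}{19}$)
$E{\left(-9,17 \right)} - T = \left(- \frac{1}{19}\right) 17 - \frac{312}{113} = - \frac{17}{19} - \frac{312}{113} = - \frac{7849}{2147}$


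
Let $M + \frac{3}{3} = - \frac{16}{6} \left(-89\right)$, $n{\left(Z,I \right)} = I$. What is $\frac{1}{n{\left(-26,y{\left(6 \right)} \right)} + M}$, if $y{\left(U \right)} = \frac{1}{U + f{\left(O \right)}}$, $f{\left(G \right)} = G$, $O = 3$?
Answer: $\frac{9}{2128} \approx 0.0042293$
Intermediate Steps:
$y{\left(U \right)} = \frac{1}{3 + U}$ ($y{\left(U \right)} = \frac{1}{U + 3} = \frac{1}{3 + U}$)
$M = \frac{709}{3}$ ($M = -1 + - \frac{16}{6} \left(-89\right) = -1 + \left(-16\right) \frac{1}{6} \left(-89\right) = -1 - - \frac{712}{3} = -1 + \frac{712}{3} = \frac{709}{3} \approx 236.33$)
$\frac{1}{n{\left(-26,y{\left(6 \right)} \right)} + M} = \frac{1}{\frac{1}{3 + 6} + \frac{709}{3}} = \frac{1}{\frac{1}{9} + \frac{709}{3}} = \frac{1}{\frac{2128}{9}} = \frac{9}{2128}$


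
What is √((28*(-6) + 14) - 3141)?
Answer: I*√3295 ≈ 57.402*I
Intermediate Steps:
√((28*(-6) + 14) - 3141) = √((-168 + 14) - 3141) = √(-154 - 3141) = √(-3295) = I*√3295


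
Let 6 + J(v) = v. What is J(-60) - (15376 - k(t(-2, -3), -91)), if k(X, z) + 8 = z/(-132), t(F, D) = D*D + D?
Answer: -2039309/132 ≈ -15449.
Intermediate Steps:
t(F, D) = D + D**2 (t(F, D) = D**2 + D = D + D**2)
J(v) = -6 + v
k(X, z) = -8 - z/132 (k(X, z) = -8 + z/(-132) = -8 + z*(-1/132) = -8 - z/132)
J(-60) - (15376 - k(t(-2, -3), -91)) = (-6 - 60) - (15376 - (-8 - 1/132*(-91))) = -66 - (15376 - (-8 + 91/132)) = -66 - (15376 - 1*(-965/132)) = -66 - (15376 + 965/132) = -66 - 1*2030597/132 = -66 - 2030597/132 = -2039309/132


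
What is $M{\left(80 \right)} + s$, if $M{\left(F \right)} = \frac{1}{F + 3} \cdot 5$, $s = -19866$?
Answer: $- \frac{1648873}{83} \approx -19866.0$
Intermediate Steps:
$M{\left(F \right)} = \frac{5}{3 + F}$ ($M{\left(F \right)} = \frac{1}{3 + F} 5 = \frac{5}{3 + F}$)
$M{\left(80 \right)} + s = \frac{5}{3 + 80} - 19866 = \frac{5}{83} - 19866 = - \frac{1648873}{83}$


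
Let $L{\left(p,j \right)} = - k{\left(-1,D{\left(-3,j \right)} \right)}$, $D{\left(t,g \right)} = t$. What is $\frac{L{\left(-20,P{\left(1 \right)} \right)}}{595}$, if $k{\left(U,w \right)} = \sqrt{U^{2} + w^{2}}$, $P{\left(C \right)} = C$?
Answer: $- \frac{\sqrt{10}}{595} \approx -0.0053148$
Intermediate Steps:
$L{\left(p,j \right)} = - \sqrt{10}$ ($L{\left(p,j \right)} = - \sqrt{\left(-1\right)^{2} + \left(-3\right)^{2}} = - \sqrt{1 + 9} = - \sqrt{10}$)
$\frac{L{\left(-20,P{\left(1 \right)} \right)}}{595} = \frac{\left(-1\right) \sqrt{10}}{595} = - \sqrt{10} \cdot \frac{1}{595} = - \frac{\sqrt{10}}{595}$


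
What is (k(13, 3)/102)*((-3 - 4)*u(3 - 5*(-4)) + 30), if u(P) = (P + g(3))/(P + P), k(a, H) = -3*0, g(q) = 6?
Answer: 0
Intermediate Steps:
k(a, H) = 0
u(P) = (6 + P)/(2*P) (u(P) = (P + 6)/(P + P) = (6 + P)/((2*P)) = (6 + P)*(1/(2*P)) = (6 + P)/(2*P))
(k(13, 3)/102)*((-3 - 4)*u(3 - 5*(-4)) + 30) = (0/102)*((-3 - 4)*((6 + (3 - 5*(-4)))/(2*(3 - 5*(-4)))) + 30) = (0*(1/102))*(-7*(6 + (3 + 20))/(2*(3 + 20)) + 30) = 0*(-7*(6 + 23)/(2*23) + 30) = 0*(-7*29/(2*23) + 30) = 0*(-7*29/46 + 30) = 0*(-203/46 + 30) = 0*(1177/46) = 0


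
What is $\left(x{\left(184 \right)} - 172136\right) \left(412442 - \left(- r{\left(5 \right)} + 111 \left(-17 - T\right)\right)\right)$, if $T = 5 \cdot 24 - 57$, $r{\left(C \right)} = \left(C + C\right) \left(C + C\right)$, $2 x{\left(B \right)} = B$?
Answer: $-72503126568$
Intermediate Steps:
$x{\left(B \right)} = \frac{B}{2}$
$r{\left(C \right)} = 4 C^{2}$ ($r{\left(C \right)} = 2 C 2 C = 4 C^{2}$)
$T = 63$ ($T = 120 - 57 = 63$)
$\left(x{\left(184 \right)} - 172136\right) \left(412442 - \left(- r{\left(5 \right)} + 111 \left(-17 - T\right)\right)\right) = \left(\frac{1}{2} \cdot 184 - 172136\right) \left(412442 - \left(-100 + 111 \left(-17 - 63\right)\right)\right) = \left(92 - 172136\right) \left(412442 - \left(-100 + 111 \left(-17 - 63\right)\right)\right) = - 172044 \left(412442 + \left(\left(-111\right) \left(-80\right) + 100\right)\right) = - 172044 \left(412442 + \left(8880 + 100\right)\right) = - 172044 \left(412442 + 8980\right) = \left(-172044\right) 421422 = -72503126568$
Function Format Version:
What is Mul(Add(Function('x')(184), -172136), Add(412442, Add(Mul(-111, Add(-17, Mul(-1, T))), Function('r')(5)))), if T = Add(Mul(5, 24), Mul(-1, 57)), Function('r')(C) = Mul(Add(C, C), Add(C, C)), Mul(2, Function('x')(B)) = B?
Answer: -72503126568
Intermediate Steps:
Function('x')(B) = Mul(Rational(1, 2), B)
Function('r')(C) = Mul(4, Pow(C, 2)) (Function('r')(C) = Mul(Mul(2, C), Mul(2, C)) = Mul(4, Pow(C, 2)))
T = 63 (T = Add(120, -57) = 63)
Mul(Add(Function('x')(184), -172136), Add(412442, Add(Mul(-111, Add(-17, Mul(-1, T))), Function('r')(5)))) = Mul(Add(Mul(Rational(1, 2), 184), -172136), Add(412442, Add(Mul(-111, Add(-17, Mul(-1, 63))), Mul(4, Pow(5, 2))))) = Mul(Add(92, -172136), Add(412442, Add(Mul(-111, Add(-17, -63)), Mul(4, 25)))) = Mul(-172044, Add(412442, Add(Mul(-111, -80), 100))) = Mul(-172044, Add(412442, Add(8880, 100))) = Mul(-172044, Add(412442, 8980)) = Mul(-172044, 421422) = -72503126568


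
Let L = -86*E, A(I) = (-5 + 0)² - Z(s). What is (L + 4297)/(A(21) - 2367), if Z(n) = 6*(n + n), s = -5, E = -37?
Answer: -7479/2282 ≈ -3.2774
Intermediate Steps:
Z(n) = 12*n (Z(n) = 6*(2*n) = 12*n)
A(I) = 85 (A(I) = (-5 + 0)² - 12*(-5) = (-5)² - 1*(-60) = 25 + 60 = 85)
L = 3182 (L = -86*(-37) = 3182)
(L + 4297)/(A(21) - 2367) = (3182 + 4297)/(85 - 2367) = 7479/(-2282) = 7479*(-1/2282) = -7479/2282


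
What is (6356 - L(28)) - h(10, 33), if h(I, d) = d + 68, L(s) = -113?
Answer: 6368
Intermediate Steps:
h(I, d) = 68 + d
(6356 - L(28)) - h(10, 33) = (6356 - 1*(-113)) - (68 + 33) = (6356 + 113) - 1*101 = 6469 - 101 = 6368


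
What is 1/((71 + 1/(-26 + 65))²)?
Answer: 1521/7672900 ≈ 0.00019823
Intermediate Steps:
1/((71 + 1/(-26 + 65))²) = 1/((71 + 1/39)²) = 1/((2770/39)²) = 1/(7672900/1521) = 1521/7672900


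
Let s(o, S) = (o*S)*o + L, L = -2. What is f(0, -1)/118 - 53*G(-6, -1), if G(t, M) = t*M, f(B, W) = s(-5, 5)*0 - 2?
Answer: -18763/59 ≈ -318.02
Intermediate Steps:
s(o, S) = -2 + S*o**2 (s(o, S) = (o*S)*o - 2 = (S*o)*o - 2 = S*o**2 - 2 = -2 + S*o**2)
f(B, W) = -2 (f(B, W) = (-2 + 5*(-5)**2)*0 - 2 = (-2 + 5*25)*0 - 2 = (-2 + 125)*0 - 2 = 123*0 - 2 = 0 - 2 = -2)
G(t, M) = M*t
f(0, -1)/118 - 53*G(-6, -1) = -2/118 - (-53)*(-6) = -2*1/118 - 53*6 = -1/59 - 318 = -18763/59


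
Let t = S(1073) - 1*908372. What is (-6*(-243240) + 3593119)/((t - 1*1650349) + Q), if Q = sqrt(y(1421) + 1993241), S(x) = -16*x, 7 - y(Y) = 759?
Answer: -13014831149951/6635202147832 - 5052559*sqrt(1992489)/6635202147832 ≈ -1.9626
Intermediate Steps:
y(Y) = -752 (y(Y) = 7 - 1*759 = 7 - 759 = -752)
Q = sqrt(1992489) (Q = sqrt(-752 + 1993241) = sqrt(1992489) ≈ 1411.6)
t = -925540 (t = -16*1073 - 1*908372 = -17168 - 908372 = -925540)
(-6*(-243240) + 3593119)/((t - 1*1650349) + Q) = (-6*(-243240) + 3593119)/((-925540 - 1*1650349) + sqrt(1992489)) = (1459440 + 3593119)/((-925540 - 1650349) + sqrt(1992489)) = 5052559/(-2575889 + sqrt(1992489))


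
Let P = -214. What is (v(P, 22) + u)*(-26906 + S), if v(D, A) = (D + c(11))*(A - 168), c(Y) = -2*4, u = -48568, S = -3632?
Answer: 493371928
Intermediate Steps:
c(Y) = -8
v(D, A) = (-168 + A)*(-8 + D) (v(D, A) = (D - 8)*(A - 168) = (-8 + D)*(-168 + A) = (-168 + A)*(-8 + D))
(v(P, 22) + u)*(-26906 + S) = ((1344 - 168*(-214) - 8*22 + 22*(-214)) - 48568)*(-26906 - 3632) = ((1344 + 35952 - 176 - 4708) - 48568)*(-30538) = (32412 - 48568)*(-30538) = -16156*(-30538) = 493371928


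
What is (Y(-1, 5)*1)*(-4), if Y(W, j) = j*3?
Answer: -60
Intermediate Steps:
Y(W, j) = 3*j
(Y(-1, 5)*1)*(-4) = ((3*5)*1)*(-4) = (15*1)*(-4) = 15*(-4) = -60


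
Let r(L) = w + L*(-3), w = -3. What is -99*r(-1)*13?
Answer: 0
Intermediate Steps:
r(L) = -3 - 3*L (r(L) = -3 + L*(-3) = -3 - 3*L)
-99*r(-1)*13 = -99*(-3 - 3*(-1))*13 = -99*(-3 + 3)*13 = -99*0*13 = 0*13 = 0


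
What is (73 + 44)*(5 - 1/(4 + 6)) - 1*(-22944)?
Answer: 235173/10 ≈ 23517.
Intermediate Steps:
(73 + 44)*(5 - 1/(4 + 6)) - 1*(-22944) = 117*(5 - 1/10) + 22944 = 117*(49/10) + 22944 = 5733/10 + 22944 = 235173/10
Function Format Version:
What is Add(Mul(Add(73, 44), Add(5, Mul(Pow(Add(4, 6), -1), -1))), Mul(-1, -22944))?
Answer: Rational(235173, 10) ≈ 23517.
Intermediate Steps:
Add(Mul(Add(73, 44), Add(5, Mul(Pow(Add(4, 6), -1), -1))), Mul(-1, -22944)) = Add(Mul(117, Add(5, Mul(Pow(10, -1), -1))), 22944) = Add(Mul(117, Add(5, Mul(Rational(1, 10), -1))), 22944) = Add(Mul(117, Add(5, Rational(-1, 10))), 22944) = Add(Mul(117, Rational(49, 10)), 22944) = Add(Rational(5733, 10), 22944) = Rational(235173, 10)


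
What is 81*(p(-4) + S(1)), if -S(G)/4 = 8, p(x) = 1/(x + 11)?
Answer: -18063/7 ≈ -2580.4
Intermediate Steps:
p(x) = 1/(11 + x)
S(G) = -32 (S(G) = -4*8 = -32)
81*(p(-4) + S(1)) = 81*(1/(11 - 4) - 32) = 81*(1/7 - 32) = 81*(⅐ - 32) = 81*(-223/7) = -18063/7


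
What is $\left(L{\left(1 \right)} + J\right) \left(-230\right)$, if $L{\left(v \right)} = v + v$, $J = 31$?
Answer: $-7590$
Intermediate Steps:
$L{\left(v \right)} = 2 v$
$\left(L{\left(1 \right)} + J\right) \left(-230\right) = \left(2 \cdot 1 + 31\right) \left(-230\right) = \left(2 + 31\right) \left(-230\right) = 33 \left(-230\right) = -7590$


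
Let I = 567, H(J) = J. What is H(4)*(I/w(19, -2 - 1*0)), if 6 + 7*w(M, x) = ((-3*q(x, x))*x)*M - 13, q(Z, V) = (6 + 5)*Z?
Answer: -2268/361 ≈ -6.2825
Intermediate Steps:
q(Z, V) = 11*Z
w(M, x) = -19/7 - 33*M*x²/7 (w(M, x) = -6/7 + (((-33*x)*x)*M - 13)/7 = -6/7 + ((-33*x²)*M - 13)/7 = -6/7 + (-33*M*x² - 13)/7 = -6/7 + (-13 - 33*M*x²)/7 = -6/7 + (-13/7 - 33*M*x²/7) = -19/7 - 33*M*x²/7)
H(4)*(I/w(19, -2 - 1*0)) = 4*(567/(-19/7 - 33/7*19*(-2 - 1*0)²)) = 4*(567/(-19/7 - 33/7*19*(-2 + 0)²)) = 4*(567/(-19/7 - 33/7*19*(-2)²)) = 4*(567/(-19/7 - 33/7*19*4)) = 4*(567/(-19/7 - 2508/7)) = 4*(567/(-361)) = 4*(567*(-1/361)) = 4*(-567/361) = -2268/361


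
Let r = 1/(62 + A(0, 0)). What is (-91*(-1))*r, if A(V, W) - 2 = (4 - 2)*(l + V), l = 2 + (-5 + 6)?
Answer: 13/10 ≈ 1.3000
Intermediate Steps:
l = 3 (l = 2 + 1 = 3)
A(V, W) = 8 + 2*V (A(V, W) = 2 + (4 - 2)*(3 + V) = 2 + 2*(3 + V) = 2 + (6 + 2*V) = 8 + 2*V)
r = 1/70 (r = 1/(62 + (8 + 2*0)) = 1/(62 + (8 + 0)) = 1/(62 + 8) = 1/70 ≈ 0.014286)
(-91*(-1))*r = -91*(-1)*(1/70) = -13*(-7)*(1/70) = 91*(1/70) = 13/10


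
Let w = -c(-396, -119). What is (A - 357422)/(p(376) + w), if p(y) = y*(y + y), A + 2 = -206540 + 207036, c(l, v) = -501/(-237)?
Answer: -9399104/7445747 ≈ -1.2623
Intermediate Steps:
c(l, v) = 167/79 (c(l, v) = -501*(-1/237) = 167/79)
A = 494 (A = -2 + (-206540 + 207036) = -2 + 496 = 494)
w = -167/79 (w = -1*167/79 = -167/79 ≈ -2.1139)
p(y) = 2*y**2 (p(y) = y*(2*y) = 2*y**2)
(A - 357422)/(p(376) + w) = (494 - 357422)/(2*376**2 - 167/79) = -356928/(2*141376 - 167/79) = -356928/(282752 - 167/79) = -356928/22337241/79 = -356928*79/22337241 = -9399104/7445747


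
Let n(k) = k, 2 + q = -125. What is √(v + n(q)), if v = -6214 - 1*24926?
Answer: I*√31267 ≈ 176.82*I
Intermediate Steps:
q = -127 (q = -2 - 125 = -127)
v = -31140 (v = -6214 - 24926 = -31140)
√(v + n(q)) = √(-31140 - 127) = √(-31267) = I*√31267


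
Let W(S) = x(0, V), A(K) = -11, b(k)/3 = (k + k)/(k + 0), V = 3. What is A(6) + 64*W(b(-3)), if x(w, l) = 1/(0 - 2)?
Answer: -43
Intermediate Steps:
b(k) = 6 (b(k) = 3*((k + k)/(k + 0)) = 3*((2*k)/k) = 3*2 = 6)
x(w, l) = -1/2 (x(w, l) = 1/(-2) = -1/2)
W(S) = -1/2
A(6) + 64*W(b(-3)) = -11 + 64*(-1/2) = -11 - 32 = -43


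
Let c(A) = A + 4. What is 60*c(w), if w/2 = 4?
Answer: 720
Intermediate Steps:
w = 8 (w = 2*4 = 8)
c(A) = 4 + A
60*c(w) = 60*(4 + 8) = 60*12 = 720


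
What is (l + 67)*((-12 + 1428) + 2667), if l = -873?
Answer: -3290898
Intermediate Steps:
(l + 67)*((-12 + 1428) + 2667) = (-873 + 67)*((-12 + 1428) + 2667) = -806*(1416 + 2667) = -806*4083 = -3290898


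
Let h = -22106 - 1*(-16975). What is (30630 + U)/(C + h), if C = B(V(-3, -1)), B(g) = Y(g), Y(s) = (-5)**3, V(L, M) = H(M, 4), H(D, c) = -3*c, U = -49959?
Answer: 6443/1752 ≈ 3.6775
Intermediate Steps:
h = -5131 (h = -22106 + 16975 = -5131)
V(L, M) = -12 (V(L, M) = -3*4 = -12)
Y(s) = -125
B(g) = -125
C = -125
(30630 + U)/(C + h) = (30630 - 49959)/(-125 - 5131) = -19329/(-5256) = -19329*(-1/5256) = 6443/1752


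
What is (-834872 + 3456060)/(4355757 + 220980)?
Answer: 2621188/4576737 ≈ 0.57272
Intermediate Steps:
(-834872 + 3456060)/(4355757 + 220980) = 2621188/4576737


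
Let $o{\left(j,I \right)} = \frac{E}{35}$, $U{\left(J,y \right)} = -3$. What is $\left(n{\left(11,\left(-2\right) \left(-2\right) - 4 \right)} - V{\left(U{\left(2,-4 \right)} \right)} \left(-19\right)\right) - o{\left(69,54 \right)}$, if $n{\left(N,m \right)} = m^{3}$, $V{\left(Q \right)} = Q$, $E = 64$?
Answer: $- \frac{2059}{35} \approx -58.829$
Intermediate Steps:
$o{\left(j,I \right)} = \frac{64}{35}$
$\left(n{\left(11,\left(-2\right) \left(-2\right) - 4 \right)} - V{\left(U{\left(2,-4 \right)} \right)} \left(-19\right)\right) - o{\left(69,54 \right)} = \left(\left(\left(-2\right) \left(-2\right) - 4\right)^{3} - \left(-3\right) \left(-19\right)\right) - \frac{64}{35} = \left(\left(4 - 4\right)^{3} - 57\right) - \frac{64}{35} = \left(0^{3} - 57\right) - \frac{64}{35} = \left(0 - 57\right) - \frac{64}{35} = -57 - \frac{64}{35} = - \frac{2059}{35}$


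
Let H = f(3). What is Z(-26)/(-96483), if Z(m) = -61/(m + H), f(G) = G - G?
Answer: -61/2508558 ≈ -2.4317e-5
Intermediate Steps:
f(G) = 0
H = 0
Z(m) = -61/m (Z(m) = -61/(m + 0) = -61/m)
Z(-26)/(-96483) = -61/(-26)/(-96483) = -61*(-1/26)*(-1/96483) = (61/26)*(-1/96483) = -61/2508558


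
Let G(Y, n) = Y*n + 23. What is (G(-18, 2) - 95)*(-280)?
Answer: 30240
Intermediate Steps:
G(Y, n) = 23 + Y*n
(G(-18, 2) - 95)*(-280) = ((23 - 18*2) - 95)*(-280) = ((23 - 36) - 95)*(-280) = (-13 - 95)*(-280) = -108*(-280) = 30240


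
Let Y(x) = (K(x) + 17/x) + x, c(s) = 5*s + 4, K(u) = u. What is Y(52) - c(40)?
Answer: -5183/52 ≈ -99.673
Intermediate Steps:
c(s) = 4 + 5*s
Y(x) = 2*x + 17/x (Y(x) = (x + 17/x) + x = 2*x + 17/x)
Y(52) - c(40) = (2*52 + 17/52) - (4 + 5*40) = (104 + 17*(1/52)) - (4 + 200) = (104 + 17/52) - 1*204 = 5425/52 - 204 = -5183/52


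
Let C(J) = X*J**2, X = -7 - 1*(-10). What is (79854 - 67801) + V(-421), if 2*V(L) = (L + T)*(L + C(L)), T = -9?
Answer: -114217877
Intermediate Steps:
X = 3 (X = -7 + 10 = 3)
C(J) = 3*J**2
V(L) = (-9 + L)*(L + 3*L**2)/2 (V(L) = ((L - 9)*(L + 3*L**2))/2 = ((-9 + L)*(L + 3*L**2))/2 = (-9 + L)*(L + 3*L**2)/2)
(79854 - 67801) + V(-421) = (79854 - 67801) + (1/2)*(-421)*(-9 - 26*(-421) + 3*(-421)**2) = 12053 + (1/2)*(-421)*(-9 + 10946 + 3*177241) = 12053 + (1/2)*(-421)*(-9 + 10946 + 531723) = 12053 + (1/2)*(-421)*542660 = 12053 - 114229930 = -114217877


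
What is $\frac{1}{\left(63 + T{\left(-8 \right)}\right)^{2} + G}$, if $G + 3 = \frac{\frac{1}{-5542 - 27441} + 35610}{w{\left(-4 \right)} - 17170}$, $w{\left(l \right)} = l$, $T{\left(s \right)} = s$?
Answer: $\frac{566450042}{1710637502295} \approx 0.00033113$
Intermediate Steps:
$G = - \frac{2873874755}{566450042}$ ($G = -3 + \frac{\frac{1}{-5542 - 27441} + 35610}{-4 - 17170} = -3 + \frac{\frac{1}{-32983} + 35610}{-17174} = -3 + \left(- \frac{1}{32983} + 35610\right) \left(- \frac{1}{17174}\right) = -3 + \frac{1174524629}{32983} \left(- \frac{1}{17174}\right) = -3 - \frac{1174524629}{566450042} = - \frac{2873874755}{566450042} \approx -5.0735$)
$\frac{1}{\left(63 + T{\left(-8 \right)}\right)^{2} + G} = \frac{1}{\left(63 - 8\right)^{2} - \frac{2873874755}{566450042}} = \frac{1}{55^{2} - \frac{2873874755}{566450042}} = \frac{1}{3025 - \frac{2873874755}{566450042}} = \frac{1}{\frac{1710637502295}{566450042}} = \frac{566450042}{1710637502295}$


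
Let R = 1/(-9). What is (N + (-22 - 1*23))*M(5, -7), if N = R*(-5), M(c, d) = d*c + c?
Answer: 4000/3 ≈ 1333.3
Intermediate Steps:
M(c, d) = c + c*d (M(c, d) = c*d + c = c + c*d)
R = -1/9 ≈ -0.11111
N = 5/9 (N = -1/9*(-5) = 5/9 ≈ 0.55556)
(N + (-22 - 1*23))*M(5, -7) = (5/9 + (-22 - 1*23))*(5*(1 - 7)) = (5/9 + (-22 - 23))*(5*(-6)) = (5/9 - 45)*(-30) = -400/9*(-30) = 4000/3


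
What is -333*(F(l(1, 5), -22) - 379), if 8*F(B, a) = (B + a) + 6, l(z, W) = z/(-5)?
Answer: 5075253/40 ≈ 1.2688e+5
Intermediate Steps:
l(z, W) = -z/5 (l(z, W) = z*(-⅕) = -z/5)
F(B, a) = ¾ + B/8 + a/8 (F(B, a) = ((B + a) + 6)/8 = (6 + B + a)/8 = ¾ + B/8 + a/8)
-333*(F(l(1, 5), -22) - 379) = -333*((¾ + (-⅕*1)/8 + (⅛)*(-22)) - 379) = -333*((¾ + (⅛)*(-⅕) - 11/4) - 379) = -333*((¾ - 1/40 - 11/4) - 379) = -333*(-81/40 - 379) = -333*(-15241/40) = 5075253/40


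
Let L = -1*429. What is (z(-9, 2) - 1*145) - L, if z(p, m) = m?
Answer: 286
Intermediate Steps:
L = -429
(z(-9, 2) - 1*145) - L = (2 - 1*145) - 1*(-429) = (2 - 145) + 429 = -143 + 429 = 286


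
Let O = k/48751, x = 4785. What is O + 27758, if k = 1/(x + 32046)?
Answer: 49840823632399/1795548081 ≈ 27758.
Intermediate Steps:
k = 1/36831 (k = 1/(4785 + 32046) = 1/36831 ≈ 2.7151e-5)
O = 1/1795548081 (O = (1/36831)/48751 = (1/36831)*(1/48751) = 1/1795548081 ≈ 5.5693e-10)
O + 27758 = 1/1795548081 + 27758 = 49840823632399/1795548081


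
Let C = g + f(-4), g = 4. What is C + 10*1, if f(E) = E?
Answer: 10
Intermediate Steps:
C = 0 (C = 4 - 4 = 0)
C + 10*1 = 0 + 10*1 = 0 + 10 = 10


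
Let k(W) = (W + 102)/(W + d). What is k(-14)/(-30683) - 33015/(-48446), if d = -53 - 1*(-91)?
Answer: 3038464829/4459405854 ≈ 0.68136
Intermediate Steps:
d = 38 (d = -53 + 91 = 38)
k(W) = (102 + W)/(38 + W) (k(W) = (W + 102)/(W + 38) = (102 + W)/(38 + W))
k(-14)/(-30683) - 33015/(-48446) = ((102 - 14)/(38 - 14))/(-30683) - 33015/(-48446) = (88/24)*(-1/30683) - 33015*(-1/48446) = ((1/24)*88)*(-1/30683) + 33015/48446 = (11/3)*(-1/30683) + 33015/48446 = -11/92049 + 33015/48446 = 3038464829/4459405854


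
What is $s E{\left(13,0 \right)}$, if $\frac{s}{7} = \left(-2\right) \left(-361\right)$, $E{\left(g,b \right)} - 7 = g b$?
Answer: $35378$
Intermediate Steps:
$E{\left(g,b \right)} = 7 + b g$ ($E{\left(g,b \right)} = 7 + g b = 7 + b g$)
$s = 5054$ ($s = 7 \left(\left(-2\right) \left(-361\right)\right) = 7 \cdot 722 = 5054$)
$s E{\left(13,0 \right)} = 5054 \left(7 + 0 \cdot 13\right) = 5054 \left(7 + 0\right) = 5054 \cdot 7 = 35378$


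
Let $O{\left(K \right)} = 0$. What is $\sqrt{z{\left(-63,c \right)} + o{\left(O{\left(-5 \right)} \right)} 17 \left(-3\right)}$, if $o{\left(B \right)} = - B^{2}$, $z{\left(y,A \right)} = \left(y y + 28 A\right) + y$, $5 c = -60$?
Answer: $\sqrt{3570} \approx 59.749$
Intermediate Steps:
$c = -12$ ($c = \frac{1}{5} \left(-60\right) = -12$)
$z{\left(y,A \right)} = y + y^{2} + 28 A$ ($z{\left(y,A \right)} = \left(y^{2} + 28 A\right) + y = y + y^{2} + 28 A$)
$\sqrt{z{\left(-63,c \right)} + o{\left(O{\left(-5 \right)} \right)} 17 \left(-3\right)} = \sqrt{\left(-63 + \left(-63\right)^{2} + 28 \left(-12\right)\right) + - 0^{2} \cdot 17 \left(-3\right)} = \sqrt{\left(-63 + 3969 - 336\right) + \left(-1\right) 0 \cdot 17 \left(-3\right)} = \sqrt{3570 + 0 \cdot 17 \left(-3\right)} = \sqrt{3570 + 0 \left(-3\right)} = \sqrt{3570 + 0} = \sqrt{3570}$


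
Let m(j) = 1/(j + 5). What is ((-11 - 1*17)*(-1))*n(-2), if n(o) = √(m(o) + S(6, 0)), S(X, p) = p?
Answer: 28*√3/3 ≈ 16.166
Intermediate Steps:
m(j) = 1/(5 + j)
n(o) = √(1/(5 + o)) (n(o) = √(1/(5 + o) + 0) = √(1/(5 + o)))
((-11 - 1*17)*(-1))*n(-2) = ((-11 - 1*17)*(-1))*√(1/(5 - 2)) = ((-11 - 17)*(-1))*√(1/3) = (-28*(-1))*√(⅓) = 28*(√3/3) = 28*√3/3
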